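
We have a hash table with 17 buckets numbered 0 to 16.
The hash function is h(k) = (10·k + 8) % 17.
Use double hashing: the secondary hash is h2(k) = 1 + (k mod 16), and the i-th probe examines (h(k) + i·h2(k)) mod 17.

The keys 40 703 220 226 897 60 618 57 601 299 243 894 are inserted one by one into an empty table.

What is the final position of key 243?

14

40: h=0 => slot 0
703: h=0, h2=16, probe 0,16 => slot 16
220: h=15 => slot 15
226: h=7 => slot 7
897: h=2 => slot 2
60: h=13 => slot 13
618: h=0, h2=11, probe 0,11 => slot 11
57: h=0, h2=10, probe 0,10 => slot 10
601: h=0, h2=10, probe 0,10,3 => slot 3
299: h=6 => slot 6
243: h=7, h2=4, probe 7,11,15,2,6,10,14 => slot 14
894: h=6, h2=15, probe 6,4 => slot 4
Table: [40, —, 897, 601, 894, —, 299, 226, —, —, 57, 618, —, 60, 243, 220, 703]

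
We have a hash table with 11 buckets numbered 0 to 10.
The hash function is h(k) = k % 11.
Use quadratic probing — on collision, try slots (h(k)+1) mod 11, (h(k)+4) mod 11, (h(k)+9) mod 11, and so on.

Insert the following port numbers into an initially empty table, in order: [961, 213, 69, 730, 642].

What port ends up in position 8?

730

961: h=4 → slot 4
213: h=4, probe 4,5 → slot 5
69: h=3 → slot 3
730: h=4, probe 4,5,8 → slot 8
642: h=4, probe 4,5,8,2 → slot 2
Table: [∅, ∅, 642, 69, 961, 213, ∅, ∅, 730, ∅, ∅]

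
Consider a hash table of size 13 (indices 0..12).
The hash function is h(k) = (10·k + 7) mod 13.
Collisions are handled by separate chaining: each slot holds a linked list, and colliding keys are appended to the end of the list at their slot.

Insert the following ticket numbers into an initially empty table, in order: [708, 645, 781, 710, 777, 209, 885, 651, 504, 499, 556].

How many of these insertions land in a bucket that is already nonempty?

708 -> bucket 2
645 -> bucket 9
781 -> bucket 4
710 -> bucket 9 (collision)
777 -> bucket 3
209 -> bucket 4 (collision)
885 -> bucket 4 (collision)
651 -> bucket 4 (collision)
504 -> bucket 3 (collision)
499 -> bucket 5
556 -> bucket 3 (collision)
Final buckets:
0: .
1: .
2: 708
3: 777 -> 504 -> 556
4: 781 -> 209 -> 885 -> 651
5: 499
6: .
7: .
8: .
9: 645 -> 710
10: .
11: .
12: .

6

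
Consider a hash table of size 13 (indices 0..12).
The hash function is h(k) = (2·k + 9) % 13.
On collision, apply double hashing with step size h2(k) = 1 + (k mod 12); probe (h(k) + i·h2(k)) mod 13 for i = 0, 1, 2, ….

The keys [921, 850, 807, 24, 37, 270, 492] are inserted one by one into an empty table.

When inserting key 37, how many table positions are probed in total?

921: h=5 => slot 5
850: h=6 => slot 6
807: h=11 => slot 11
24: h=5, h2=1, probe 5,6,7 => slot 7
37: h=5, h2=2, probe 5,7,9 => slot 9
270: h=3 => slot 3
492: h=5, h2=1, probe 5,6,7,8 => slot 8
Table: [., ., ., 270, ., 921, 850, 24, 492, 37, ., 807, .]

3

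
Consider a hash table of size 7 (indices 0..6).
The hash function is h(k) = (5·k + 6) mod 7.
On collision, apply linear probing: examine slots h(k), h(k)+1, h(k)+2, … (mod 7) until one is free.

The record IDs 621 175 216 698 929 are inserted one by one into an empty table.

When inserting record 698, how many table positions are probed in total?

621: h=3 -> slot 3
175: h=6 -> slot 6
216: h=1 -> slot 1
698: h=3, probe 3,4 -> slot 4
929: h=3, probe 3,4,5 -> slot 5
Table: [—, 216, —, 621, 698, 929, 175]

2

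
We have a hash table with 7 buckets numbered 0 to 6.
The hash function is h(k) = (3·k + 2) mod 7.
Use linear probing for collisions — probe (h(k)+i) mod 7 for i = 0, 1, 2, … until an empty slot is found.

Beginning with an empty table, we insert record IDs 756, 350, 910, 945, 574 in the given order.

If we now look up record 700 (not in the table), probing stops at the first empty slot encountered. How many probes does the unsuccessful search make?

6

756: h=2 => slot 2
350: h=2, probe 2,3 => slot 3
910: h=2, probe 2,3,4 => slot 4
945: h=2, probe 2,3,4,5 => slot 5
574: h=2, probe 2,3,4,5,6 => slot 6
Table: [., ., 756, 350, 910, 945, 574]
Lookup 700: h=2, probe 2,3,4,5,6,0 → slot 0 empty, not found.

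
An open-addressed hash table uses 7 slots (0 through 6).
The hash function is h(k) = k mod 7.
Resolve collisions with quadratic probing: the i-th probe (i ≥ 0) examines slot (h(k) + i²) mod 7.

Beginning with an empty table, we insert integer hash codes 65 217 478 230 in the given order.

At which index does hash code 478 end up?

3

65 hashes to 2; slot 2 is free -> place at 2.
217 hashes to 0; slot 0 is free -> place at 0.
478 hashes to 2; 2 taken -> place at 3.
230 hashes to 6; slot 6 is free -> place at 6.
Table: [217, ∅, 65, 478, ∅, ∅, 230]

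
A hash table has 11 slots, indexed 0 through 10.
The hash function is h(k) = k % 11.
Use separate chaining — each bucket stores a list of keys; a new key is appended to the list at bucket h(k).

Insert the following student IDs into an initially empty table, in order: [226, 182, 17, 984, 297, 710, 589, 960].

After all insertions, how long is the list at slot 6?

226 → bucket 6
182 → bucket 6 (collision)
17 → bucket 6 (collision)
984 → bucket 5
297 → bucket 0
710 → bucket 6 (collision)
589 → bucket 6 (collision)
960 → bucket 3
Final buckets:
0: 297
1: ∅
2: ∅
3: 960
4: ∅
5: 984
6: 226 -> 182 -> 17 -> 710 -> 589
7: ∅
8: ∅
9: ∅
10: ∅

5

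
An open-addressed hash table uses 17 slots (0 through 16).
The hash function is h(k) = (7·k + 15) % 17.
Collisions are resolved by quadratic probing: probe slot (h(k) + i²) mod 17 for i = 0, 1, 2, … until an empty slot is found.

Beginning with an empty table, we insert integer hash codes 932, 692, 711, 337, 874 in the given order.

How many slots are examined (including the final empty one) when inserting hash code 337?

3

932 hashes to 11; slot 11 is free → place at 11.
692 hashes to 14; slot 14 is free → place at 14.
711 hashes to 11; 11 taken → place at 12.
337 hashes to 11; 11,12 taken → place at 15.
874 hashes to 13; slot 13 is free → place at 13.
Table: [—, —, —, —, —, —, —, —, —, —, —, 932, 711, 874, 692, 337, —]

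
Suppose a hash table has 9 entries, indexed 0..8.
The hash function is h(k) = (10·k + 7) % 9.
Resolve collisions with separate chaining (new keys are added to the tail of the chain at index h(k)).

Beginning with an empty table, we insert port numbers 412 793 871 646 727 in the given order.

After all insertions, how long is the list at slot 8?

1

412 -> bucket 5
793 -> bucket 8
871 -> bucket 5 (collision)
646 -> bucket 5 (collision)
727 -> bucket 5 (collision)
Final buckets:
0: —
1: —
2: —
3: —
4: —
5: 412 -> 871 -> 646 -> 727
6: —
7: —
8: 793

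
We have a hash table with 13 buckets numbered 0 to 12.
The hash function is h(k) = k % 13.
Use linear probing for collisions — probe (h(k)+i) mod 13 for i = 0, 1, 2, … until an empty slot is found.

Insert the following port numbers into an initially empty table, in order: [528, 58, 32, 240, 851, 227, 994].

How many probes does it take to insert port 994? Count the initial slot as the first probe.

7

528 hashes to 8; slot 8 is free -> place at 8.
58 hashes to 6; slot 6 is free -> place at 6.
32 hashes to 6; 6 taken -> place at 7.
240 hashes to 6; 6,7,8 taken -> place at 9.
851 hashes to 6; 6,7,8,9 taken -> place at 10.
227 hashes to 6; 6,7,8,9,10 taken -> place at 11.
994 hashes to 6; 6,7,8,9,10,11 taken -> place at 12.
Table: [—, —, —, —, —, —, 58, 32, 528, 240, 851, 227, 994]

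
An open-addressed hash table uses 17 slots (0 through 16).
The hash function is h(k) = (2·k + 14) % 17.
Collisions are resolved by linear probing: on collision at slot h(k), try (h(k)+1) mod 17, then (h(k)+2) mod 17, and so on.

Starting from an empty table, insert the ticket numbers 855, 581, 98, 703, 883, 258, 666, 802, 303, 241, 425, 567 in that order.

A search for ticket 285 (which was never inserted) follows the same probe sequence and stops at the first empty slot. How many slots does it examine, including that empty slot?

10

Insert 855: h=7, slot 7 empty => index 7.
Insert 581: h=3, slot 3 empty => index 3.
Insert 98: h=6, slot 6 empty => index 6.
Insert 703: h=9, slot 9 empty => index 9.
Insert 883: h=12, slot 12 empty => index 12.
Insert 258: h=3, slot 3 occupied => index 4.
Insert 666: h=3, slots 3,4 occupied => index 5.
Insert 802: h=3, slots 3,4,5,6,7 occupied => index 8.
Insert 303: h=8, slots 8,9 occupied => index 10.
Insert 241: h=3, slots 3,4,5,6,7,8,9,10 occupied => index 11.
Insert 425: h=14, slot 14 empty => index 14.
Insert 567: h=9, slots 9,10,11,12 occupied => index 13.
Table: [∅, ∅, ∅, 581, 258, 666, 98, 855, 802, 703, 303, 241, 883, 567, 425, ∅, ∅]
Lookup 285: h=6, probe 6,7,8,9,10,11,12,13,14,15 → slot 15 empty, not found.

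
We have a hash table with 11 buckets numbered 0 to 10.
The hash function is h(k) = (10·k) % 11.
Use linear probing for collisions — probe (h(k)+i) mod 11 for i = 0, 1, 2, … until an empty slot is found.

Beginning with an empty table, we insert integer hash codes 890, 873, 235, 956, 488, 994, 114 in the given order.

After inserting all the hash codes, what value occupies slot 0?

Insert 890: h=1, slot 1 empty -> index 1.
Insert 873: h=7, slot 7 empty -> index 7.
Insert 235: h=7, slot 7 occupied -> index 8.
Insert 956: h=1, slot 1 occupied -> index 2.
Insert 488: h=7, slots 7,8 occupied -> index 9.
Insert 994: h=7, slots 7,8,9 occupied -> index 10.
Insert 114: h=7, slots 7,8,9,10 occupied -> index 0.
Table: [114, 890, 956, ., ., ., ., 873, 235, 488, 994]

114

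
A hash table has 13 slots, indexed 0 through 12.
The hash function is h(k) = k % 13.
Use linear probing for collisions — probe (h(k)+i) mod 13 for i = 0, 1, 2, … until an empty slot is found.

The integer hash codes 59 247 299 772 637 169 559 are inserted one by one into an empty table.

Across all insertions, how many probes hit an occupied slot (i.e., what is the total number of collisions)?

10

59: h=7 => slot 7
247: h=0 => slot 0
299: h=0, probe 0,1 => slot 1
772: h=5 => slot 5
637: h=0, probe 0,1,2 => slot 2
169: h=0, probe 0,1,2,3 => slot 3
559: h=0, probe 0,1,2,3,4 => slot 4
Table: [247, 299, 637, 169, 559, 772, ∅, 59, ∅, ∅, ∅, ∅, ∅]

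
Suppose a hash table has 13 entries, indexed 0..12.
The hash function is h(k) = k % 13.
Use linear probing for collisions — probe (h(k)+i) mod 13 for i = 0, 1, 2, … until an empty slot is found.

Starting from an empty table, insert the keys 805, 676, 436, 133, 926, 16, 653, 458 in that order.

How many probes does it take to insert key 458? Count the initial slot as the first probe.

Insert 805: h=12, slot 12 empty => index 12.
Insert 676: h=0, slot 0 empty => index 0.
Insert 436: h=7, slot 7 empty => index 7.
Insert 133: h=3, slot 3 empty => index 3.
Insert 926: h=3, slot 3 occupied => index 4.
Insert 16: h=3, slots 3,4 occupied => index 5.
Insert 653: h=3, slots 3,4,5 occupied => index 6.
Insert 458: h=3, slots 3,4,5,6,7 occupied => index 8.
Table: [676, _, _, 133, 926, 16, 653, 436, 458, _, _, _, 805]

6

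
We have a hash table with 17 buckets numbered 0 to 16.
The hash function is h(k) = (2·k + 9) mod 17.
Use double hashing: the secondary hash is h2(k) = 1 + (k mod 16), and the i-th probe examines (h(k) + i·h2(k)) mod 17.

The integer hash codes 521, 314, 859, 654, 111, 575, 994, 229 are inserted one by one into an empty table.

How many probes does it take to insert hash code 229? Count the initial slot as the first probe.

Insert 521: h=14, slot 14 empty -> index 14.
Insert 314: h=8, slot 8 empty -> index 8.
Insert 859: h=10, slot 10 empty -> index 10.
Insert 654: h=8, h2=15, slot 8 occupied -> index 6.
Insert 111: h=10, h2=16, slot 10 occupied -> index 9.
Insert 575: h=3, slot 3 empty -> index 3.
Insert 994: h=8, h2=3, slot 8 occupied -> index 11.
Insert 229: h=8, h2=6, slots 8,14,3,9 occupied -> index 15.
Table: [-, -, -, 575, -, -, 654, -, 314, 111, 859, 994, -, -, 521, 229, -]

5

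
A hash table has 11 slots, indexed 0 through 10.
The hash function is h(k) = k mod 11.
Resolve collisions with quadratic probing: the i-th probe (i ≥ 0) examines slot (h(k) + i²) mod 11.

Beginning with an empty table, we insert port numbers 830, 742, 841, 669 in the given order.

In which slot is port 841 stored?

830: h=5 => slot 5
742: h=5, probe 5,6 => slot 6
841: h=5, probe 5,6,9 => slot 9
669: h=9, probe 9,10 => slot 10
Table: [∅, ∅, ∅, ∅, ∅, 830, 742, ∅, ∅, 841, 669]

9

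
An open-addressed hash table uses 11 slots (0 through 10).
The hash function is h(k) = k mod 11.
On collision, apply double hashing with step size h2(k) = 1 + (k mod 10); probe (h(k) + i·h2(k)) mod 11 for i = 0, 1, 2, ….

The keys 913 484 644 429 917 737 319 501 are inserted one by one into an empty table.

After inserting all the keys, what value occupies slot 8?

737

Insert 913: h=0, slot 0 empty → index 0.
Insert 484: h=0, h2=5, slot 0 occupied → index 5.
Insert 644: h=6, slot 6 empty → index 6.
Insert 429: h=0, h2=10, slot 0 occupied → index 10.
Insert 917: h=4, slot 4 empty → index 4.
Insert 737: h=0, h2=8, slot 0 occupied → index 8.
Insert 319: h=0, h2=10, slots 0,10 occupied → index 9.
Insert 501: h=6, h2=2, slots 6,8,10 occupied → index 1.
Table: [913, 501, _, _, 917, 484, 644, _, 737, 319, 429]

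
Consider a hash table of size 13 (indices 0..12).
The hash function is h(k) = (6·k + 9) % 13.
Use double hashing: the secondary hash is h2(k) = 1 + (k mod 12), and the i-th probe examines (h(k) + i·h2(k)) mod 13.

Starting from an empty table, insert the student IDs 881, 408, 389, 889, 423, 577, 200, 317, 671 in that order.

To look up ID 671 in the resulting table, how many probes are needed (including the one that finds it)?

5

Insert 881: h=4, slot 4 empty => index 4.
Insert 408: h=0, slot 0 empty => index 0.
Insert 389: h=3, slot 3 empty => index 3.
Insert 889: h=0, h2=2, slot 0 occupied => index 2.
Insert 423: h=12, slot 12 empty => index 12.
Insert 577: h=0, h2=2, slots 0,2,4 occupied => index 6.
Insert 200: h=0, h2=9, slot 0 occupied => index 9.
Insert 317: h=0, h2=6, slots 0,6,12 occupied => index 5.
Insert 671: h=5, h2=12, slots 5,4,3,2 occupied => index 1.
Table: [408, 671, 889, 389, 881, 317, 577, _, _, 200, _, _, 423]
Lookup 671: h=5, h2=12, probe 5,4,3,2,1 → found at 1.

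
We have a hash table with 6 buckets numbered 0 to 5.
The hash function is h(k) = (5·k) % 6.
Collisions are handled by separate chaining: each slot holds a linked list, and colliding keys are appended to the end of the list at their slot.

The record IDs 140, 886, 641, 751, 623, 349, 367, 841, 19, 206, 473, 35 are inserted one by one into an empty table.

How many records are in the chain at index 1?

140 → bucket 4
886 → bucket 2
641 → bucket 1
751 → bucket 5
623 → bucket 1 (collision)
349 → bucket 5 (collision)
367 → bucket 5 (collision)
841 → bucket 5 (collision)
19 → bucket 5 (collision)
206 → bucket 4 (collision)
473 → bucket 1 (collision)
35 → bucket 1 (collision)
Final buckets:
0: ∅
1: 641 -> 623 -> 473 -> 35
2: 886
3: ∅
4: 140 -> 206
5: 751 -> 349 -> 367 -> 841 -> 19

4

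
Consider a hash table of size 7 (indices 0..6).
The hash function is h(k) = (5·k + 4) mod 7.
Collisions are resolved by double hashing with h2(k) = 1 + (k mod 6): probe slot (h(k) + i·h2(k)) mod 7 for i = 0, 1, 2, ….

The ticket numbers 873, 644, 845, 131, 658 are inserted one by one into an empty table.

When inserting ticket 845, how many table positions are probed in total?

2

873: h=1 -> slot 1
644: h=4 -> slot 4
845: h=1, h2=6, probe 1,0 -> slot 0
131: h=1, h2=6, probe 1,0,6 -> slot 6
658: h=4, h2=5, probe 4,2 -> slot 2
Table: [845, 873, 658, _, 644, _, 131]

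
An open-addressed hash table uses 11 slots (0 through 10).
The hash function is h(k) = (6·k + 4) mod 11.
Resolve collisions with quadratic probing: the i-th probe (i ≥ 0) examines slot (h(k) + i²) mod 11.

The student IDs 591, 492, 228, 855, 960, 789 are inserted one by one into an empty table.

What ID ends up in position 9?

492

591: h=8 => slot 8
492: h=8, probe 8,9 => slot 9
228: h=8, probe 8,9,1 => slot 1
855: h=8, probe 8,9,1,6 => slot 6
960: h=0 => slot 0
789: h=8, probe 8,9,1,6,2 => slot 2
Table: [960, 228, 789, -, -, -, 855, -, 591, 492, -]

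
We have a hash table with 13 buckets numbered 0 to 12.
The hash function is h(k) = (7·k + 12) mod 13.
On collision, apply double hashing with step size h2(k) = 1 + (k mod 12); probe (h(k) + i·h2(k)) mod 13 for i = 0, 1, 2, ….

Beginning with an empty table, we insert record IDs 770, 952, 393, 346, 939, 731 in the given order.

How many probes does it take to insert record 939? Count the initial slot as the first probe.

Insert 770: h=7, slot 7 empty => index 7.
Insert 952: h=7, h2=5, slot 7 occupied => index 12.
Insert 393: h=7, h2=10, slot 7 occupied => index 4.
Insert 346: h=3, slot 3 empty => index 3.
Insert 939: h=7, h2=4, slot 7 occupied => index 11.
Insert 731: h=7, h2=12, slot 7 occupied => index 6.
Table: [_, _, _, 346, 393, _, 731, 770, _, _, _, 939, 952]

2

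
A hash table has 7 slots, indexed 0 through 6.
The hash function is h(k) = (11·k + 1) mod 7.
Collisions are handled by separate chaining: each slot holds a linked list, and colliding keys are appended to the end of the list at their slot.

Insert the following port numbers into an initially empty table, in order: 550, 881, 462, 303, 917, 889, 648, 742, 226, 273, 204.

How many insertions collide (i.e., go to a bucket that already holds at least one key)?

550 → bucket 3
881 → bucket 4
462 → bucket 1
303 → bucket 2
917 → bucket 1 (collision)
889 → bucket 1 (collision)
648 → bucket 3 (collision)
742 → bucket 1 (collision)
226 → bucket 2 (collision)
273 → bucket 1 (collision)
204 → bucket 5
Final buckets:
0: —
1: 462 -> 917 -> 889 -> 742 -> 273
2: 303 -> 226
3: 550 -> 648
4: 881
5: 204
6: —

6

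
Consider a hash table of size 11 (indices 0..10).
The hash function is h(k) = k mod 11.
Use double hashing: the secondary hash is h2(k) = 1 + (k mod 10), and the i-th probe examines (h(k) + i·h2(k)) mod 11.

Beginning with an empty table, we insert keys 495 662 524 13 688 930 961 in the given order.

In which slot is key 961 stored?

495 hashes to 0; slot 0 is free → place at 0.
662 hashes to 2; slot 2 is free → place at 2.
524 hashes to 7; slot 7 is free → place at 7.
13 hashes to 2, h2=4; 2 taken → place at 6.
688 hashes to 6, h2=9; 6 taken → place at 4.
930 hashes to 6, h2=1; 6,7 taken → place at 8.
961 hashes to 4, h2=2; 4,6,8 taken → place at 10.
Table: [495, ∅, 662, ∅, 688, ∅, 13, 524, 930, ∅, 961]

10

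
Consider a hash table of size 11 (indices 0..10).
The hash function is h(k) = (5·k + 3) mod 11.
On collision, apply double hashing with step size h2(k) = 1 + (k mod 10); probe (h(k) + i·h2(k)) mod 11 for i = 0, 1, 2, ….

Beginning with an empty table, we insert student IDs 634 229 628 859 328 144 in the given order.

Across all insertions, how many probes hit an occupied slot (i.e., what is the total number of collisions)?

5

634: h=5 → slot 5
229: h=4 → slot 4
628: h=8 → slot 8
859: h=8, h2=10, probe 8,7 → slot 7
328: h=4, h2=9, probe 4,2 → slot 2
144: h=8, h2=5, probe 8,2,7,1 → slot 1
Table: [∅, 144, 328, ∅, 229, 634, ∅, 859, 628, ∅, ∅]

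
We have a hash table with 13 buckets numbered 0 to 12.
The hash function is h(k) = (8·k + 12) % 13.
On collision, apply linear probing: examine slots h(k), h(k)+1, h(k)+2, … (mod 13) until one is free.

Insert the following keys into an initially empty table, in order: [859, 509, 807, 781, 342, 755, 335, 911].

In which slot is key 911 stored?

859: h=7 => slot 7
509: h=2 => slot 2
807: h=7, probe 7,8 => slot 8
781: h=7, probe 7,8,9 => slot 9
342: h=5 => slot 5
755: h=7, probe 7,8,9,10 => slot 10
335: h=1 => slot 1
911: h=7, probe 7,8,9,10,11 => slot 11
Table: [., 335, 509, ., ., 342, ., 859, 807, 781, 755, 911, .]

11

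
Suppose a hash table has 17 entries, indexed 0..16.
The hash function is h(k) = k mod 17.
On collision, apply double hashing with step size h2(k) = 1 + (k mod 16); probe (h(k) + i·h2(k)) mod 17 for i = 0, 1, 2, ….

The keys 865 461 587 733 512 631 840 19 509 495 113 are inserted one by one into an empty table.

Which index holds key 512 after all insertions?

3

Insert 865: h=15, slot 15 empty -> index 15.
Insert 461: h=2, slot 2 empty -> index 2.
Insert 587: h=9, slot 9 empty -> index 9.
Insert 733: h=2, h2=14, slot 2 occupied -> index 16.
Insert 512: h=2, h2=1, slot 2 occupied -> index 3.
Insert 631: h=2, h2=8, slot 2 occupied -> index 10.
Insert 840: h=7, slot 7 empty -> index 7.
Insert 19: h=2, h2=4, slot 2 occupied -> index 6.
Insert 509: h=16, h2=14, slot 16 occupied -> index 13.
Insert 495: h=2, h2=16, slot 2 occupied -> index 1.
Insert 113: h=11, slot 11 empty -> index 11.
Table: [∅, 495, 461, 512, ∅, ∅, 19, 840, ∅, 587, 631, 113, ∅, 509, ∅, 865, 733]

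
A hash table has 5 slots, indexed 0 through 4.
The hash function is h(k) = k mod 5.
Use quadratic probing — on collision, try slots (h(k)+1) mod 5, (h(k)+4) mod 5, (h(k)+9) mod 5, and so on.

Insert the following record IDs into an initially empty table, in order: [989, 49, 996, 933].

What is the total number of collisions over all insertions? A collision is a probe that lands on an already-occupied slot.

1

Insert 989: h=4, slot 4 empty → index 4.
Insert 49: h=4, slot 4 occupied → index 0.
Insert 996: h=1, slot 1 empty → index 1.
Insert 933: h=3, slot 3 empty → index 3.
Table: [49, 996, -, 933, 989]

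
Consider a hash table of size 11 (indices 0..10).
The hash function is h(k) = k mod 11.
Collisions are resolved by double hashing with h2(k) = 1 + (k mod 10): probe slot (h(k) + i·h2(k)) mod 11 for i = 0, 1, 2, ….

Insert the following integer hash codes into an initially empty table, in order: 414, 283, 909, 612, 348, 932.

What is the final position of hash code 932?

0

Insert 414: h=7, slot 7 empty -> index 7.
Insert 283: h=8, slot 8 empty -> index 8.
Insert 909: h=7, h2=10, slot 7 occupied -> index 6.
Insert 612: h=7, h2=3, slot 7 occupied -> index 10.
Insert 348: h=7, h2=9, slot 7 occupied -> index 5.
Insert 932: h=8, h2=3, slot 8 occupied -> index 0.
Table: [932, -, -, -, -, 348, 909, 414, 283, -, 612]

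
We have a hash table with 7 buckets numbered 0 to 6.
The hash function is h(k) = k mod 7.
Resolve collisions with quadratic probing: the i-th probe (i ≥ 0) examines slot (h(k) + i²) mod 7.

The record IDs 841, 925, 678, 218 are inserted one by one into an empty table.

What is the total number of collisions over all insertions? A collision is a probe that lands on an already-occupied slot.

Insert 841: h=1, slot 1 empty -> index 1.
Insert 925: h=1, slot 1 occupied -> index 2.
Insert 678: h=6, slot 6 empty -> index 6.
Insert 218: h=1, slots 1,2 occupied -> index 5.
Table: [-, 841, 925, -, -, 218, 678]

3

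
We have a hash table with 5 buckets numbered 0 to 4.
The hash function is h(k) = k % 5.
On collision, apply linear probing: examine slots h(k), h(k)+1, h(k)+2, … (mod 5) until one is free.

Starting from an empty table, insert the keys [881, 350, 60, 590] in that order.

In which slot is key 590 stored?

881: h=1 → slot 1
350: h=0 → slot 0
60: h=0, probe 0,1,2 → slot 2
590: h=0, probe 0,1,2,3 → slot 3
Table: [350, 881, 60, 590, ∅]

3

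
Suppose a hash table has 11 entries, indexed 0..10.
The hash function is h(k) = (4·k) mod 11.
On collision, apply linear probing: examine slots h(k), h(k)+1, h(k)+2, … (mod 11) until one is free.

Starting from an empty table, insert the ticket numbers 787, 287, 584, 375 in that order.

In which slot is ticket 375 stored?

6

787: h=2 → slot 2
287: h=4 → slot 4
584: h=4, probe 4,5 → slot 5
375: h=4, probe 4,5,6 → slot 6
Table: [∅, ∅, 787, ∅, 287, 584, 375, ∅, ∅, ∅, ∅]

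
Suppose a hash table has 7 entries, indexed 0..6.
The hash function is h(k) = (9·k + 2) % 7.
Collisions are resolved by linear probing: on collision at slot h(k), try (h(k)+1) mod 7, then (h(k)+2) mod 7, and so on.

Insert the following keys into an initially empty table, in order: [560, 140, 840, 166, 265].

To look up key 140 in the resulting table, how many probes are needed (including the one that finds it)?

2

Insert 560: h=2, slot 2 empty -> index 2.
Insert 140: h=2, slot 2 occupied -> index 3.
Insert 840: h=2, slots 2,3 occupied -> index 4.
Insert 166: h=5, slot 5 empty -> index 5.
Insert 265: h=0, slot 0 empty -> index 0.
Table: [265, —, 560, 140, 840, 166, —]
Lookup 140: h=2, probe 2,3 → found at 3.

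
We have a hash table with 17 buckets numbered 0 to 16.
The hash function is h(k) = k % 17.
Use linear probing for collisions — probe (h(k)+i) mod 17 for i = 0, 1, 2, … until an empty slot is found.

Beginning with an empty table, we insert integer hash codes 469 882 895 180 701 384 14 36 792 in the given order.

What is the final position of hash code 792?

469: h=10 => slot 10
882: h=15 => slot 15
895: h=11 => slot 11
180: h=10, probe 10,11,12 => slot 12
701: h=4 => slot 4
384: h=10, probe 10,11,12,13 => slot 13
14: h=14 => slot 14
36: h=2 => slot 2
792: h=10, probe 10,11,12,13,14,15,16 => slot 16
Table: [-, -, 36, -, 701, -, -, -, -, -, 469, 895, 180, 384, 14, 882, 792]

16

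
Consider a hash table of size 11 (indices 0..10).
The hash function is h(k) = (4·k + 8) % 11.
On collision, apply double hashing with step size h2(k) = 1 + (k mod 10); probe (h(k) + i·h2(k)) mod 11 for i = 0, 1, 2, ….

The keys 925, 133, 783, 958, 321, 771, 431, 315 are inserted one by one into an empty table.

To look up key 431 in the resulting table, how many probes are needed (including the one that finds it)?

4

925 hashes to 1; slot 1 is free -> place at 1.
133 hashes to 1, h2=4; 1 taken -> place at 5.
783 hashes to 5, h2=4; 5 taken -> place at 9.
958 hashes to 1, h2=9; 1 taken -> place at 10.
321 hashes to 5, h2=2; 5 taken -> place at 7.
771 hashes to 1, h2=2; 1 taken -> place at 3.
431 hashes to 5, h2=2; 5,7,9 taken -> place at 0.
315 hashes to 3, h2=6; 3,9 taken -> place at 4.
Table: [431, 925, —, 771, 315, 133, —, 321, —, 783, 958]
Lookup 431: h=5, h2=2, probe 5,7,9,0 → found at 0.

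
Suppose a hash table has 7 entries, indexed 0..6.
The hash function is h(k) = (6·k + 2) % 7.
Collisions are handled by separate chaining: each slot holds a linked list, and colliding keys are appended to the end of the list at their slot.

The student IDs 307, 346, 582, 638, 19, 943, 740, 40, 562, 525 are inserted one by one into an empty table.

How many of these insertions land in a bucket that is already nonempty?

4

Insert 307: h=3, bucket 3 empty -> new chain.
Insert 346: h=6, bucket 6 empty -> new chain.
Insert 582: h=1, bucket 1 empty -> new chain.
Insert 638: h=1, bucket 1 nonempty -> append to chain.
Insert 19: h=4, bucket 4 empty -> new chain.
Insert 943: h=4, bucket 4 nonempty -> append to chain.
Insert 740: h=4, bucket 4 nonempty -> append to chain.
Insert 40: h=4, bucket 4 nonempty -> append to chain.
Insert 562: h=0, bucket 0 empty -> new chain.
Insert 525: h=2, bucket 2 empty -> new chain.
Final buckets:
0: 562
1: 582 -> 638
2: 525
3: 307
4: 19 -> 943 -> 740 -> 40
5: ∅
6: 346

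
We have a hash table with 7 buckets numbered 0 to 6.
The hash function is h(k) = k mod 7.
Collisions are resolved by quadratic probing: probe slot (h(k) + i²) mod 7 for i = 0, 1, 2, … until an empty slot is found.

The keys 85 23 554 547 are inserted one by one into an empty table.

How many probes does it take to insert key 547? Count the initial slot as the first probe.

4

Insert 85: h=1, slot 1 empty => index 1.
Insert 23: h=2, slot 2 empty => index 2.
Insert 554: h=1, slots 1,2 occupied => index 5.
Insert 547: h=1, slots 1,2,5 occupied => index 3.
Table: [—, 85, 23, 547, —, 554, —]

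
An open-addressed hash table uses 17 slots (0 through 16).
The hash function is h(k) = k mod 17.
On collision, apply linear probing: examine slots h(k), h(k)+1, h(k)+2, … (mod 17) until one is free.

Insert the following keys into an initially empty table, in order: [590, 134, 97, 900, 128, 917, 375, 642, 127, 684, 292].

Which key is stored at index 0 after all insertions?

590 hashes to 12; slot 12 is free -> place at 12.
134 hashes to 15; slot 15 is free -> place at 15.
97 hashes to 12; 12 taken -> place at 13.
900 hashes to 16; slot 16 is free -> place at 16.
128 hashes to 9; slot 9 is free -> place at 9.
917 hashes to 16; 16 taken -> place at 0.
375 hashes to 1; slot 1 is free -> place at 1.
642 hashes to 13; 13 taken -> place at 14.
127 hashes to 8; slot 8 is free -> place at 8.
684 hashes to 4; slot 4 is free -> place at 4.
292 hashes to 3; slot 3 is free -> place at 3.
Table: [917, 375, ., 292, 684, ., ., ., 127, 128, ., ., 590, 97, 642, 134, 900]

917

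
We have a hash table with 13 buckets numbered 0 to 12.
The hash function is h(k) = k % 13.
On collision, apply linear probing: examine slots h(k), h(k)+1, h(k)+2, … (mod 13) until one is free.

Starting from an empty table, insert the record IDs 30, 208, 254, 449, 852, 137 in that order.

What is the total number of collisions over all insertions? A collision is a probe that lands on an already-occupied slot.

30: h=4 -> slot 4
208: h=0 -> slot 0
254: h=7 -> slot 7
449: h=7, probe 7,8 -> slot 8
852: h=7, probe 7,8,9 -> slot 9
137: h=7, probe 7,8,9,10 -> slot 10
Table: [208, ∅, ∅, ∅, 30, ∅, ∅, 254, 449, 852, 137, ∅, ∅]

6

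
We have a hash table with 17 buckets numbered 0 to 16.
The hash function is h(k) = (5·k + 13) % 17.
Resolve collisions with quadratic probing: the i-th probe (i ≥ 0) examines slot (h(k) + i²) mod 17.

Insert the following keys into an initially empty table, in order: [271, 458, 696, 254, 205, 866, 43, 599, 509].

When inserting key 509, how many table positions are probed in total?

271: h=8 → slot 8
458: h=8, probe 8,9 → slot 9
696: h=8, probe 8,9,12 → slot 12
254: h=8, probe 8,9,12,0 → slot 0
205: h=1 → slot 1
866: h=8, probe 8,9,12,0,7 → slot 7
43: h=7, probe 7,8,11 → slot 11
599: h=16 → slot 16
509: h=8, probe 8,9,12,0,7,16,10 → slot 10
Table: [254, 205, ∅, ∅, ∅, ∅, ∅, 866, 271, 458, 509, 43, 696, ∅, ∅, ∅, 599]

7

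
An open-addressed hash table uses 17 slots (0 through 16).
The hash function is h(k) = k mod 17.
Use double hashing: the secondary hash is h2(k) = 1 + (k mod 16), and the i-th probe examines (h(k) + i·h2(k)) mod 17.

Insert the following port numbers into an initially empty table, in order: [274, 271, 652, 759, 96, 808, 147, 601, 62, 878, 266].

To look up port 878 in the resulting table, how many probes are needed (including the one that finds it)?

274 hashes to 2; slot 2 is free => place at 2.
271 hashes to 16; slot 16 is free => place at 16.
652 hashes to 6; slot 6 is free => place at 6.
759 hashes to 11; slot 11 is free => place at 11.
96 hashes to 11, h2=1; 11 taken => place at 12.
808 hashes to 9; slot 9 is free => place at 9.
147 hashes to 11, h2=4; 11 taken => place at 15.
601 hashes to 6, h2=10; 6,16,9,2,12 taken => place at 5.
62 hashes to 11, h2=15; 11,9 taken => place at 7.
878 hashes to 11, h2=15; 11,9,7,5 taken => place at 3.
266 hashes to 11, h2=11; 11,5,16 taken => place at 10.
Table: [∅, ∅, 274, 878, ∅, 601, 652, 62, ∅, 808, 266, 759, 96, ∅, ∅, 147, 271]
Lookup 878: h=11, h2=15, probe 11,9,7,5,3 → found at 3.

5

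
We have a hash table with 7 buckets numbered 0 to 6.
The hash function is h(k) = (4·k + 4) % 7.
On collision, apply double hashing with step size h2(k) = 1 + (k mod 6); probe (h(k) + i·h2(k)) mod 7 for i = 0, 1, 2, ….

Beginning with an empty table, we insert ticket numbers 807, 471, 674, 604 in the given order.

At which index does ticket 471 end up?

2

807: h=5 → slot 5
471: h=5, h2=4, probe 5,2 → slot 2
674: h=5, h2=3, probe 5,1 → slot 1
604: h=5, h2=5, probe 5,3 → slot 3
Table: [_, 674, 471, 604, _, 807, _]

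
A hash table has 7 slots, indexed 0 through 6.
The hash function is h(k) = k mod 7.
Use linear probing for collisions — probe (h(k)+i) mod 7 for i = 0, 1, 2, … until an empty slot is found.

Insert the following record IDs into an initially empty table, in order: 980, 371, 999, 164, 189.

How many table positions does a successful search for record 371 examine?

2

980 hashes to 0; slot 0 is free → place at 0.
371 hashes to 0; 0 taken → place at 1.
999 hashes to 5; slot 5 is free → place at 5.
164 hashes to 3; slot 3 is free → place at 3.
189 hashes to 0; 0,1 taken → place at 2.
Table: [980, 371, 189, 164, _, 999, _]
Lookup 371: h=0, probe 0,1 → found at 1.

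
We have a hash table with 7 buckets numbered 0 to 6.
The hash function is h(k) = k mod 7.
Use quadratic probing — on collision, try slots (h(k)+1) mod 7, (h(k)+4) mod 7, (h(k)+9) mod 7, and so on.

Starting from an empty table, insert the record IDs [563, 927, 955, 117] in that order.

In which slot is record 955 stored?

0

563: h=3 => slot 3
927: h=3, probe 3,4 => slot 4
955: h=3, probe 3,4,0 => slot 0
117: h=5 => slot 5
Table: [955, -, -, 563, 927, 117, -]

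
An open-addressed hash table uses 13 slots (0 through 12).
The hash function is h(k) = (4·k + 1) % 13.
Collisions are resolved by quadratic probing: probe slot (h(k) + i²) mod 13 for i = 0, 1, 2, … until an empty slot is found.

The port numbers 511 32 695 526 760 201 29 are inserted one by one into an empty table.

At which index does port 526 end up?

3

Insert 511: h=4, slot 4 empty → index 4.
Insert 32: h=12, slot 12 empty → index 12.
Insert 695: h=12, slot 12 occupied → index 0.
Insert 526: h=12, slots 12,0 occupied → index 3.
Insert 760: h=12, slots 12,0,3 occupied → index 8.
Insert 201: h=12, slots 12,0,3,8 occupied → index 2.
Insert 29: h=0, slot 0 occupied → index 1.
Table: [695, 29, 201, 526, 511, _, _, _, 760, _, _, _, 32]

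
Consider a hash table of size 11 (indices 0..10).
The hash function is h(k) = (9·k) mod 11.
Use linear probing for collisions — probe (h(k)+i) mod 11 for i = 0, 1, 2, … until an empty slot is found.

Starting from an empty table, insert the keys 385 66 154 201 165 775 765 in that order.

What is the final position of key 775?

4

385: h=0 → slot 0
66: h=0, probe 0,1 → slot 1
154: h=0, probe 0,1,2 → slot 2
201: h=5 → slot 5
165: h=0, probe 0,1,2,3 → slot 3
775: h=1, probe 1,2,3,4 → slot 4
765: h=10 → slot 10
Table: [385, 66, 154, 165, 775, 201, ., ., ., ., 765]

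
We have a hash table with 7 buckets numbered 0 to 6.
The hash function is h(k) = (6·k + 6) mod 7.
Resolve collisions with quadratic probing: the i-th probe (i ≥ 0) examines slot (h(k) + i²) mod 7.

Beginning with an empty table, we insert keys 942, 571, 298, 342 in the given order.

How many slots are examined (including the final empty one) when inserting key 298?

942 hashes to 2; slot 2 is free → place at 2.
571 hashes to 2; 2 taken → place at 3.
298 hashes to 2; 2,3 taken → place at 6.
342 hashes to 0; slot 0 is free → place at 0.
Table: [342, —, 942, 571, —, —, 298]

3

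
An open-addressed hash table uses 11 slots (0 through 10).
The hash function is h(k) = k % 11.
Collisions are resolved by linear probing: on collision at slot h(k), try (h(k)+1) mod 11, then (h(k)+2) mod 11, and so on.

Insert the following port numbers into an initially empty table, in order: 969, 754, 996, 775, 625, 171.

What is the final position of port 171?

8

Insert 969: h=1, slot 1 empty → index 1.
Insert 754: h=6, slot 6 empty → index 6.
Insert 996: h=6, slot 6 occupied → index 7.
Insert 775: h=5, slot 5 empty → index 5.
Insert 625: h=9, slot 9 empty → index 9.
Insert 171: h=6, slots 6,7 occupied → index 8.
Table: [∅, 969, ∅, ∅, ∅, 775, 754, 996, 171, 625, ∅]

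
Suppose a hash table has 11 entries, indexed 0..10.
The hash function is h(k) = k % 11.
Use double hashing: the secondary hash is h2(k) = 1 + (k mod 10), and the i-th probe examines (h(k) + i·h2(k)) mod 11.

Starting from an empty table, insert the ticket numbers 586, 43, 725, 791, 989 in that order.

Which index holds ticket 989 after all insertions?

586: h=3 → slot 3
43: h=10 → slot 10
725: h=10, h2=6, probe 10,5 → slot 5
791: h=10, h2=2, probe 10,1 → slot 1
989: h=10, h2=10, probe 10,9 → slot 9
Table: [., 791, ., 586, ., 725, ., ., ., 989, 43]

9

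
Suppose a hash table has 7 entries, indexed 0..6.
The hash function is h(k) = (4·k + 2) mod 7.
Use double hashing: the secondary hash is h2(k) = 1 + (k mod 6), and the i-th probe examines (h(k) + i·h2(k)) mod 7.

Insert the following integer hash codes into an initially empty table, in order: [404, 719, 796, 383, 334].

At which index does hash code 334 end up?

4

404: h=1 -> slot 1
719: h=1, h2=6, probe 1,0 -> slot 0
796: h=1, h2=5, probe 1,6 -> slot 6
383: h=1, h2=6, probe 1,0,6,5 -> slot 5
334: h=1, h2=5, probe 1,6,4 -> slot 4
Table: [719, 404, ., ., 334, 383, 796]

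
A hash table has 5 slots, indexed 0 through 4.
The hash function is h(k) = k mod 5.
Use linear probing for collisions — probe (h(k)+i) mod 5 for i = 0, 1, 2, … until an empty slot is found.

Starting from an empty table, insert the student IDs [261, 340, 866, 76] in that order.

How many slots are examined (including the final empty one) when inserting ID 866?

Insert 261: h=1, slot 1 empty -> index 1.
Insert 340: h=0, slot 0 empty -> index 0.
Insert 866: h=1, slot 1 occupied -> index 2.
Insert 76: h=1, slots 1,2 occupied -> index 3.
Table: [340, 261, 866, 76, -]

2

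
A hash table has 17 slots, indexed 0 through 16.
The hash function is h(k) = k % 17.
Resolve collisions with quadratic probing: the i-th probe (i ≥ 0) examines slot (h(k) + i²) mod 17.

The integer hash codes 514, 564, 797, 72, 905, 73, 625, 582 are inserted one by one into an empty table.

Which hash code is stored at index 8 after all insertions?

905

514 hashes to 4; slot 4 is free → place at 4.
564 hashes to 3; slot 3 is free → place at 3.
797 hashes to 15; slot 15 is free → place at 15.
72 hashes to 4; 4 taken → place at 5.
905 hashes to 4; 4,5 taken → place at 8.
73 hashes to 5; 5 taken → place at 6.
625 hashes to 13; slot 13 is free → place at 13.
582 hashes to 4; 4,5,8,13,3 taken → place at 12.
Table: [_, _, _, 564, 514, 72, 73, _, 905, _, _, _, 582, 625, _, 797, _]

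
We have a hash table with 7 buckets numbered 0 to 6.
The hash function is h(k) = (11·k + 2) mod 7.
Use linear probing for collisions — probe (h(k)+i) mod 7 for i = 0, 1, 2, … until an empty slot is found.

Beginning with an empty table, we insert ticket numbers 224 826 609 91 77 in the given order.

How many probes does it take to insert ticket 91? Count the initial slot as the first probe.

224 hashes to 2; slot 2 is free => place at 2.
826 hashes to 2; 2 taken => place at 3.
609 hashes to 2; 2,3 taken => place at 4.
91 hashes to 2; 2,3,4 taken => place at 5.
77 hashes to 2; 2,3,4,5 taken => place at 6.
Table: [-, -, 224, 826, 609, 91, 77]

4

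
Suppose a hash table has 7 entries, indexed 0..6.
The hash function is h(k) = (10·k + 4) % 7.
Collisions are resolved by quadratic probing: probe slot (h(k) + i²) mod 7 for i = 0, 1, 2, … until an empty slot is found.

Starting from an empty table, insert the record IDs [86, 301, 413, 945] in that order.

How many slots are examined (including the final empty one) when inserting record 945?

Insert 86: h=3, slot 3 empty → index 3.
Insert 301: h=4, slot 4 empty → index 4.
Insert 413: h=4, slot 4 occupied → index 5.
Insert 945: h=4, slots 4,5 occupied → index 1.
Table: [∅, 945, ∅, 86, 301, 413, ∅]

3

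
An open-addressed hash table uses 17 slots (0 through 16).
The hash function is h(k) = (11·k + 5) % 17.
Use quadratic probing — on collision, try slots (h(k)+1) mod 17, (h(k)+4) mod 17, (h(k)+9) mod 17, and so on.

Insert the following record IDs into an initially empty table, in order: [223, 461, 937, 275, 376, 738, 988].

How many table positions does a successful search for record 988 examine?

Insert 223: h=10, slot 10 empty -> index 10.
Insert 461: h=10, slot 10 occupied -> index 11.
Insert 937: h=10, slots 10,11 occupied -> index 14.
Insert 275: h=4, slot 4 empty -> index 4.
Insert 376: h=10, slots 10,11,14 occupied -> index 2.
Insert 738: h=14, slot 14 occupied -> index 15.
Insert 988: h=10, slots 10,11,14,2 occupied -> index 9.
Table: [∅, ∅, 376, ∅, 275, ∅, ∅, ∅, ∅, 988, 223, 461, ∅, ∅, 937, 738, ∅]
Lookup 988: h=10, probe 10,11,14,2,9 → found at 9.

5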